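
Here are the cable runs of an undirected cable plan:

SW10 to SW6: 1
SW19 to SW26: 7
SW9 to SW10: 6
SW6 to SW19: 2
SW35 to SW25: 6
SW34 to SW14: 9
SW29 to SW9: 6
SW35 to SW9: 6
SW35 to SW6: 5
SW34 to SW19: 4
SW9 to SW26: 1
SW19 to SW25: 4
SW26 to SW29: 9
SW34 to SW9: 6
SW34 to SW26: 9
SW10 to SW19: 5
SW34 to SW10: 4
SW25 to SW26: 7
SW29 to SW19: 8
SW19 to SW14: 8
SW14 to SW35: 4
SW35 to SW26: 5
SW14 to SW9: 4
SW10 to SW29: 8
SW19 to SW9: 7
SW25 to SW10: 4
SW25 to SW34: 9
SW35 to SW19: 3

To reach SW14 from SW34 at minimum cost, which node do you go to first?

SW14

Enumerating some paths:
SW34 - SW19 - SW35 - SW14: 4+3+4 = 11
SW34 - SW14: 9 = 9
SW34 - SW9 - SW14: 6+4 = 10
Cheapest is SW34 - SW14 at 9.
So from SW34 the first move is to SW14.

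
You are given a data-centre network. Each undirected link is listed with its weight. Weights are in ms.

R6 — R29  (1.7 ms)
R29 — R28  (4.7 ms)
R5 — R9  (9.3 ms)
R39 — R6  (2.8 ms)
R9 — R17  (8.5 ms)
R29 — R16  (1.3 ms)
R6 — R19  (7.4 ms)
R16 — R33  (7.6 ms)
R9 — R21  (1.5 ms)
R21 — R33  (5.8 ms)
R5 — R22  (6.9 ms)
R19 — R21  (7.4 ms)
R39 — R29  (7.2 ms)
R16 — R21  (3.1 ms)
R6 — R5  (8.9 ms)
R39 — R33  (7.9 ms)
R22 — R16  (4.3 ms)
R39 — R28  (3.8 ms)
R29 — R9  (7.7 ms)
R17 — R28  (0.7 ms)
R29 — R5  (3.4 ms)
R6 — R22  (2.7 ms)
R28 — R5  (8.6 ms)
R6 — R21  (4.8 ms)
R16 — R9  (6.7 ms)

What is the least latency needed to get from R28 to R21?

9.1 ms

Running Dijkstra from R28:
R28: 0
R17: 0.7  (via R28)
R39: 3.8  (via R28)
R29: 4.7  (via R28)
R16: 6  (via R29)
R6: 6.4  (via R29)
R5: 8.1  (via R29)
R21: 9.1  (via R16)
Shortest route: R28–R29–R16–R21 = 9.1 ms.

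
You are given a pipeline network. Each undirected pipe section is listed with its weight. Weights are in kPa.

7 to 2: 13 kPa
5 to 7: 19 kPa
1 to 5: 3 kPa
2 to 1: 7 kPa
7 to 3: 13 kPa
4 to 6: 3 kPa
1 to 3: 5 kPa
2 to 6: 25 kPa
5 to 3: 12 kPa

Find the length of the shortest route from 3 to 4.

40 kPa

Running Dijkstra from 3:
3: 0
1: 5  (via 3)
5: 8  (via 1)
2: 12  (via 1)
7: 13  (via 3)
6: 37  (via 2)
4: 40  (via 6)
Shortest route: 3 → 1 → 2 → 6 → 4 = 40 kPa.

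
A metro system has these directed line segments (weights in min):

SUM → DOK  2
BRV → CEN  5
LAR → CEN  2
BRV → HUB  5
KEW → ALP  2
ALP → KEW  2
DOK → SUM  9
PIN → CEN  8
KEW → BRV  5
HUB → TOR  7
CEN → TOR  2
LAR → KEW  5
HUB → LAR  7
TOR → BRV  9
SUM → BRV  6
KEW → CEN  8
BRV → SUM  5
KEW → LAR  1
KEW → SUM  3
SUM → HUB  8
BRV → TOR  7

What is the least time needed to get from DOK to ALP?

31 min

Candidate routes:
DOK - SUM - BRV - HUB - LAR - KEW - ALP: 9+6+5+7+5+2 = 34
DOK - SUM - HUB - LAR - KEW - ALP: 9+8+7+5+2 = 31
The minimum is 31 min via DOK - SUM - HUB - LAR - KEW - ALP.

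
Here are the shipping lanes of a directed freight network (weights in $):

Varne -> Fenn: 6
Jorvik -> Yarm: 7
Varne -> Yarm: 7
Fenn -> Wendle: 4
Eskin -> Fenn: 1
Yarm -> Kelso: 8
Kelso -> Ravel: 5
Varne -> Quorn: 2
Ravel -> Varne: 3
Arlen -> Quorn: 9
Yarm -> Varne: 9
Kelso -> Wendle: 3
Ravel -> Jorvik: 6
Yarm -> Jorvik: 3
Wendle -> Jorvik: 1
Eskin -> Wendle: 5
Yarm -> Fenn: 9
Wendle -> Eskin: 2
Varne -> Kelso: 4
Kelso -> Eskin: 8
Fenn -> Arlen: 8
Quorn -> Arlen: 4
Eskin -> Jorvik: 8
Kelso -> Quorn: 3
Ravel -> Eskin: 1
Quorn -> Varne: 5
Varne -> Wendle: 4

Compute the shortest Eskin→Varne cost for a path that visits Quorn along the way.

$23

Shortest Eskin→Quorn: Eskin → Fenn → Arlen → Quorn = 18
Best Quorn to Varne: Quorn → Varne costing 5
Total via Quorn: 18 + 5 = $23.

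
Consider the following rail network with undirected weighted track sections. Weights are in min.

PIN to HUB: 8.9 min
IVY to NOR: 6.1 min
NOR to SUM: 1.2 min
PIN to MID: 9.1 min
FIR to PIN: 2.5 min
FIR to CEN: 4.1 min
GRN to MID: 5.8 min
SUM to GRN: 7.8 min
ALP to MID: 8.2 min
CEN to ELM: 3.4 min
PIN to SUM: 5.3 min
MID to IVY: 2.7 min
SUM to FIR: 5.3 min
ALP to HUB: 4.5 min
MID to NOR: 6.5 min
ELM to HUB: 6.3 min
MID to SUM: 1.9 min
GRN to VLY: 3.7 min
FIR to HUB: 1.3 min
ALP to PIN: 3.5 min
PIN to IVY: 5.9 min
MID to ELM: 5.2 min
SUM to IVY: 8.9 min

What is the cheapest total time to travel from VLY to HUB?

Settle nodes by increasing distance from VLY:
VLY: 0
GRN: 3.7  (via VLY)
MID: 9.5  (via GRN)
SUM: 11.4  (via MID)
IVY: 12.2  (via MID)
NOR: 12.6  (via SUM)
ELM: 14.7  (via MID)
FIR: 16.7  (via SUM)
PIN: 16.7  (via SUM)
ALP: 17.7  (via MID)
HUB: 18  (via FIR)
Shortest route: VLY–GRN–MID–SUM–FIR–HUB = 18 min.

18 min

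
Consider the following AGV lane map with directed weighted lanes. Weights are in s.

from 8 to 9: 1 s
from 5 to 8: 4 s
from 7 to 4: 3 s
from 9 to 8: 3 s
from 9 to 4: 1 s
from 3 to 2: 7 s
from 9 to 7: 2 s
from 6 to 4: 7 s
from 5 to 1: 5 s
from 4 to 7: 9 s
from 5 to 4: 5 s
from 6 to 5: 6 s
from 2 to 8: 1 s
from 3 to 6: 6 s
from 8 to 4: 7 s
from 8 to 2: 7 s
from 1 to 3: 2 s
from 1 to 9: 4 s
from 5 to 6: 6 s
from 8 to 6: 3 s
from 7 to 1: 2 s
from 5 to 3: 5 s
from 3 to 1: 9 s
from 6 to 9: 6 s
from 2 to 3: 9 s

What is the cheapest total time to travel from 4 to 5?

25 s

Candidate routes:
4–7–1–9–8–2–3–6–5: 9+2+4+3+7+9+6+6 = 46
4–7–1–3–2–8–6–5: 9+2+2+7+1+3+6 = 30
4–7–1–3–6–5: 9+2+2+6+6 = 25
4–7–1–9–8–6–5: 9+2+4+3+3+6 = 27
Cheapest is 4–7–1–3–6–5 at 25 s.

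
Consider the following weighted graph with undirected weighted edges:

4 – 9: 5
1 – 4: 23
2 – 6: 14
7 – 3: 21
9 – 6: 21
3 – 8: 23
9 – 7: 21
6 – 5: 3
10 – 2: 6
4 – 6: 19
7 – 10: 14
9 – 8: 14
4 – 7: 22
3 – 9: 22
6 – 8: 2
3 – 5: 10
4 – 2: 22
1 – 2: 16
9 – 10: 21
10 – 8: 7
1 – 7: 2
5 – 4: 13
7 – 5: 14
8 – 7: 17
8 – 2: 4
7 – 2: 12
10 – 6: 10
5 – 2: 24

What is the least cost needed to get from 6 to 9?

Enumerating some paths:
6–4–9: 19+5 = 24
6–5–4–9: 3+13+5 = 21
6–8–9: 2+14 = 16
6–9: 21 = 21
The minimum is 16 via 6–8–9.

16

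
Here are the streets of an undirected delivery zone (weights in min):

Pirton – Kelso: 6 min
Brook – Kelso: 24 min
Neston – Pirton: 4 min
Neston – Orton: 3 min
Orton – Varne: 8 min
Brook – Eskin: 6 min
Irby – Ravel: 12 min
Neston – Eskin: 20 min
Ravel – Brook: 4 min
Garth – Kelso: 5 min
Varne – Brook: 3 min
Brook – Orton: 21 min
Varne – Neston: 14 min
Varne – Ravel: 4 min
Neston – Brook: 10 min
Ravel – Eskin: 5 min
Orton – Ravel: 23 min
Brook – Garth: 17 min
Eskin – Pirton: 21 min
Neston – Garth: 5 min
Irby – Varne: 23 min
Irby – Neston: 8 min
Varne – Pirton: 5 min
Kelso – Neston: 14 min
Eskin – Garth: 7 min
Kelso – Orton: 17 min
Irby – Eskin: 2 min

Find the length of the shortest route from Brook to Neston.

10 min

Enumerating some paths:
Brook–Varne–Orton–Neston: 3+8+3 = 14
Brook–Varne–Pirton–Neston: 3+5+4 = 12
Brook–Neston: 10 = 10
Cheapest is Brook–Neston at 10 min.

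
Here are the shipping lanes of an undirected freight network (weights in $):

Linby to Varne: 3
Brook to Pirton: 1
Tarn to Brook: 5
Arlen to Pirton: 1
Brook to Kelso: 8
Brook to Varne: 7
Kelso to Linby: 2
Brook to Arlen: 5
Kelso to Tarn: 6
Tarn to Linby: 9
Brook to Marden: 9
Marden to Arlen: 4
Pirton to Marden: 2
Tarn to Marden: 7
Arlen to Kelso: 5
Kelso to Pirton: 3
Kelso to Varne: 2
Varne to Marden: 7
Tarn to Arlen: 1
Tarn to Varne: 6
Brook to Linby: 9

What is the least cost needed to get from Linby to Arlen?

$6

Shortest distances from Linby:
Linby: 0
Kelso: 2  (via Linby)
Varne: 3  (via Linby)
Pirton: 5  (via Kelso)
Brook: 6  (via Pirton)
Arlen: 6  (via Pirton)
Shortest route: Linby–Kelso–Pirton–Arlen = $6.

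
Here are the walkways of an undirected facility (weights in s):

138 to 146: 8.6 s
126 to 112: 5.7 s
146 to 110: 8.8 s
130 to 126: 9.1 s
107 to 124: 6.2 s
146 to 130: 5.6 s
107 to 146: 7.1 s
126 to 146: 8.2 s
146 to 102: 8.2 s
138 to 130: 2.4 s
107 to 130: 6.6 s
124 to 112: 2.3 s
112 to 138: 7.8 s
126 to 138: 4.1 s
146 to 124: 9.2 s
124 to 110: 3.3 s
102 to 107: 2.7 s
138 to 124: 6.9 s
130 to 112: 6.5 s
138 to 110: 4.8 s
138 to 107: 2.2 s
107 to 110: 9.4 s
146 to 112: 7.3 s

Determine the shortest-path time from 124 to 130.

Running Dijkstra from 124:
124: 0
112: 2.3  (via 124)
110: 3.3  (via 124)
107: 6.2  (via 124)
138: 6.9  (via 124)
126: 8  (via 112)
130: 8.8  (via 112)
Shortest route: 124–112–130 = 8.8 s.

8.8 s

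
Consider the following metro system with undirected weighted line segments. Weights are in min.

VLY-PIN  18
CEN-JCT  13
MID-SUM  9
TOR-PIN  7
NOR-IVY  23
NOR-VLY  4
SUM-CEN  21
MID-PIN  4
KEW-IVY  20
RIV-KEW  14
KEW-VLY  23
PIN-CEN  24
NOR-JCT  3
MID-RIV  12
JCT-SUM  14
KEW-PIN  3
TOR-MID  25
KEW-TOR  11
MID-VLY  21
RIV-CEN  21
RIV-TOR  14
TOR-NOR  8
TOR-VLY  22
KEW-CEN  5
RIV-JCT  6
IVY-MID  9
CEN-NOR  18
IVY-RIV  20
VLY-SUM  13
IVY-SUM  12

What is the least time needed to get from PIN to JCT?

18 min

Compare a few routes:
PIN–TOR–NOR–JCT: 7+8+3 = 18
PIN–KEW–CEN–JCT: 3+5+13 = 21
The minimum is 18 min via PIN–TOR–NOR–JCT.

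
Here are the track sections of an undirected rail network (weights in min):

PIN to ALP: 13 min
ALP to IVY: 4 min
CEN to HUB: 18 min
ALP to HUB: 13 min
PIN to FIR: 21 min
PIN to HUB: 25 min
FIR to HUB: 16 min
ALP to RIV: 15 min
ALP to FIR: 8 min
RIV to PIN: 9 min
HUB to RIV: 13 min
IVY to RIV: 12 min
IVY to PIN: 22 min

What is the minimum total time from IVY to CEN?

35 min

Enumerating some paths:
IVY - ALP - FIR - HUB - CEN: 4+8+16+18 = 46
IVY - ALP - HUB - CEN: 4+13+18 = 35
IVY - RIV - HUB - CEN: 12+13+18 = 43
IVY - ALP - RIV - HUB - CEN: 4+15+13+18 = 50
Cheapest is IVY - ALP - HUB - CEN at 35 min.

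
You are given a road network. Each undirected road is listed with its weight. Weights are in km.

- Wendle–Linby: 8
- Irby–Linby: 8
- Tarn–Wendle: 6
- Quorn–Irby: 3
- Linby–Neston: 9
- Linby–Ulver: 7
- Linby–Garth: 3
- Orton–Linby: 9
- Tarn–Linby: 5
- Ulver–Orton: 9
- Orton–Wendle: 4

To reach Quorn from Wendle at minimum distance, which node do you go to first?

Candidate routes:
Wendle → Orton → Linby → Irby → Quorn: 4+9+8+3 = 24
Wendle → Linby → Irby → Quorn: 8+8+3 = 19
Wendle → Tarn → Linby → Irby → Quorn: 6+5+8+3 = 22
The minimum is 19 km via Wendle → Linby → Irby → Quorn.
So from Wendle the first move is to Linby.

Linby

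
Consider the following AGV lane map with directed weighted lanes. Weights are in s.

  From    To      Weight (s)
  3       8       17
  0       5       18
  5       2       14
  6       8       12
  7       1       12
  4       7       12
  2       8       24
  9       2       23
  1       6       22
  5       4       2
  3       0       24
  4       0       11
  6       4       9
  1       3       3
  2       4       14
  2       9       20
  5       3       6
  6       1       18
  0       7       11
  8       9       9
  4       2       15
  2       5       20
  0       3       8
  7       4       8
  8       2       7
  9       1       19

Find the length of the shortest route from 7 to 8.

Shortest distances from 7:
7: 0
4: 8  (via 7)
1: 12  (via 7)
3: 15  (via 1)
0: 19  (via 4)
2: 23  (via 4)
8: 32  (via 3)
Shortest route: 7–1–3–8 = 32 s.

32 s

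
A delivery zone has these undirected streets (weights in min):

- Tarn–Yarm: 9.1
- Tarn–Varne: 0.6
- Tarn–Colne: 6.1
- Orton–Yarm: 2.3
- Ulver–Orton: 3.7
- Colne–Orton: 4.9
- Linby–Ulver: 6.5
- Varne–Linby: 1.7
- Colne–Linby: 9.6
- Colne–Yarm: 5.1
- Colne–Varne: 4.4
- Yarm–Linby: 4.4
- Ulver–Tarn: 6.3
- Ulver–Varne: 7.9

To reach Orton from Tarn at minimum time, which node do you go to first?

Varne

Candidate routes:
Tarn - Varne - Linby - Yarm - Orton: 0.6+1.7+4.4+2.3 = 9
Tarn - Varne - Colne - Orton: 0.6+4.4+4.9 = 9.9
Cheapest is Tarn - Varne - Linby - Yarm - Orton at 9 min.
So from Tarn the first move is to Varne.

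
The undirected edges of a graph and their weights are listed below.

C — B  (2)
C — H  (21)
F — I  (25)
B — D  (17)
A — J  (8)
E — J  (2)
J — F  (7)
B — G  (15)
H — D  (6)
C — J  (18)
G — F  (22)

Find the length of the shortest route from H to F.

46

Enumerating some paths:
H - D - B - C - J - F: 6+17+2+18+7 = 50
H - C - J - F: 21+18+7 = 46
H - D - B - G - F: 6+17+15+22 = 60
H - C - B - G - F: 21+2+15+22 = 60
The minimum is 46 via H - C - J - F.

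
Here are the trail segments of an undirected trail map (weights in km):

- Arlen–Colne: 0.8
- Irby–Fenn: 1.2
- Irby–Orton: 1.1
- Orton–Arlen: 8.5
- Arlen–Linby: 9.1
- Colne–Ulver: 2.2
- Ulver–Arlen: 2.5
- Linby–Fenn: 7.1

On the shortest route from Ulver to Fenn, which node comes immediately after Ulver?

Compare a few routes:
Ulver–Arlen–Orton–Irby–Fenn: 2.5+8.5+1.1+1.2 = 13.3
Ulver–Arlen–Linby–Fenn: 2.5+9.1+7.1 = 18.7
Ulver–Colne–Arlen–Orton–Irby–Fenn: 2.2+0.8+8.5+1.1+1.2 = 13.8
Ulver–Colne–Arlen–Linby–Fenn: 2.2+0.8+9.1+7.1 = 19.2
The minimum is 13.3 km via Ulver–Arlen–Orton–Irby–Fenn.
So from Ulver the first move is to Arlen.

Arlen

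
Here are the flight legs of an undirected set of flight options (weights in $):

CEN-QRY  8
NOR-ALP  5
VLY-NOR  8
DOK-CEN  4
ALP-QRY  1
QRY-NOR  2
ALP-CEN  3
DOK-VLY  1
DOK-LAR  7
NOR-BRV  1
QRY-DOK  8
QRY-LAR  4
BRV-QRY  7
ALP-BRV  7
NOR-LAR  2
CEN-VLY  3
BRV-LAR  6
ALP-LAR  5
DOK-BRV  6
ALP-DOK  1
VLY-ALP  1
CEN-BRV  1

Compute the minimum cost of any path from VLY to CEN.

Candidate routes:
VLY → ALP → CEN: 1+3 = 4
VLY → DOK → ALP → CEN: 1+1+3 = 5
VLY → CEN: 3 = 3
Cheapest is VLY → CEN at $3.

$3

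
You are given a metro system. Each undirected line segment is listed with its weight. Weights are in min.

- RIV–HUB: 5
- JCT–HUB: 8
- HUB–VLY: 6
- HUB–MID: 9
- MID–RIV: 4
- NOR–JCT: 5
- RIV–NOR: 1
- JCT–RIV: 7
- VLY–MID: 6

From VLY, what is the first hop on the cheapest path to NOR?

Candidate routes:
VLY → HUB → JCT → NOR: 6+8+5 = 19
VLY → HUB → RIV → NOR: 6+5+1 = 12
VLY → MID → RIV → NOR: 6+4+1 = 11
Cheapest is VLY → MID → RIV → NOR at 11 min.
So from VLY the first move is to MID.

MID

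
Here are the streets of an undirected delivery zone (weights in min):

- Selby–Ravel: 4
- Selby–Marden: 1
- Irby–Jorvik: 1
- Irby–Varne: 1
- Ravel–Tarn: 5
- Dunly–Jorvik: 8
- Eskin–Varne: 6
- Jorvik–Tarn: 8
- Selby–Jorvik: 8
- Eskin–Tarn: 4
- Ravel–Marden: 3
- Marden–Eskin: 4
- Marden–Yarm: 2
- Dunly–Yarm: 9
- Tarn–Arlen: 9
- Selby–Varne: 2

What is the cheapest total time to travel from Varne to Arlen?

Compare a few routes:
Varne–Selby–Marden–Ravel–Tarn–Arlen: 2+1+3+5+9 = 20
Varne–Irby–Jorvik–Tarn–Arlen: 1+1+8+9 = 19
Cheapest is Varne–Irby–Jorvik–Tarn–Arlen at 19 min.

19 min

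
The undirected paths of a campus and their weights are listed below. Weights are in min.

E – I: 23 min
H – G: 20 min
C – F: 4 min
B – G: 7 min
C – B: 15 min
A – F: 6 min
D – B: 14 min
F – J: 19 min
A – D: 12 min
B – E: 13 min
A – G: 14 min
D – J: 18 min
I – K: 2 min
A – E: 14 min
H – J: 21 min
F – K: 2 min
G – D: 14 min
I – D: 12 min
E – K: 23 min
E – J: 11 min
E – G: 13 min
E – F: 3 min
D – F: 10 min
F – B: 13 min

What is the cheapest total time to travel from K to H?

37 min

Shortest distances from K:
K: 0
F: 2  (via K)
I: 2  (via K)
E: 5  (via F)
C: 6  (via F)
A: 8  (via F)
D: 12  (via F)
B: 15  (via F)
J: 16  (via E)
G: 18  (via E)
H: 37  (via J)
Shortest route: K–F–E–J–H = 37 min.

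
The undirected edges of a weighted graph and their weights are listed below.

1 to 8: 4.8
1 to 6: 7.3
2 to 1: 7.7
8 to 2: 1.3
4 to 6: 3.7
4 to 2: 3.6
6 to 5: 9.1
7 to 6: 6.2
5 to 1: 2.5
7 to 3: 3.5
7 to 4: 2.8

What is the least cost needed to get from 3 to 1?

Settle nodes by increasing distance from 3:
3: 0
7: 3.5  (via 3)
4: 6.3  (via 7)
6: 9.7  (via 7)
2: 9.9  (via 4)
8: 11.2  (via 2)
1: 16  (via 8)
Shortest route: 3–7–4–2–8–1 = 16.

16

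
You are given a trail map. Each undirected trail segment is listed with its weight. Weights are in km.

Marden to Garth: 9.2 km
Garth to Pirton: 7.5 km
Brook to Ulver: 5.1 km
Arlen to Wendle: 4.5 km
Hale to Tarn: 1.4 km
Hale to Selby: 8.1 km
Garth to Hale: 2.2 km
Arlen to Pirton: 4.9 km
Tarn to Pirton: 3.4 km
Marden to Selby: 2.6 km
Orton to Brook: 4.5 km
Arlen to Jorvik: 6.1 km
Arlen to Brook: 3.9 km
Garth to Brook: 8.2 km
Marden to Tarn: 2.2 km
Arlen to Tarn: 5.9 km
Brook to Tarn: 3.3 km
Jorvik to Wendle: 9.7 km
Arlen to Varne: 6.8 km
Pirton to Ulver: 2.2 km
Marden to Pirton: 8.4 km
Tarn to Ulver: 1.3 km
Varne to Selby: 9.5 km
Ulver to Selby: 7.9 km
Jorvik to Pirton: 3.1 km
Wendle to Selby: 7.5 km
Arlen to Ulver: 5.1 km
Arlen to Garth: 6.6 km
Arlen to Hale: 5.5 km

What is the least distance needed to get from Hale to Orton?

9.2 km

Enumerating some paths:
Hale–Tarn–Ulver–Brook–Orton: 1.4+1.3+5.1+4.5 = 12.3
Hale–Arlen–Brook–Orton: 5.5+3.9+4.5 = 13.9
Hale–Tarn–Brook–Orton: 1.4+3.3+4.5 = 9.2
Hale–Garth–Brook–Orton: 2.2+8.2+4.5 = 14.9
Cheapest is Hale–Tarn–Brook–Orton at 9.2 km.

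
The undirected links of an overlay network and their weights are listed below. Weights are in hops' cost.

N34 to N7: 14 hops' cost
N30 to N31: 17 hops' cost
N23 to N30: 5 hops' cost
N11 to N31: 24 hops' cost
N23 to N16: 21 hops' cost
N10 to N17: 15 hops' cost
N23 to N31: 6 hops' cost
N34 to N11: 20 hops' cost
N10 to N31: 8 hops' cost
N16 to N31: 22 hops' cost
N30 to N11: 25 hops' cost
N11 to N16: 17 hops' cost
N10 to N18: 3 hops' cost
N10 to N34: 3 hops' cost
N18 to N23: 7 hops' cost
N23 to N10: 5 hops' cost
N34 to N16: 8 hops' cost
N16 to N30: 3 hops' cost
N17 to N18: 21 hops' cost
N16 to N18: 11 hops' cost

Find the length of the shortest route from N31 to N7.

Shortest distances from N31:
N31: 0
N23: 6  (via N31)
N10: 8  (via N31)
N34: 11  (via N10)
N30: 11  (via N23)
N18: 11  (via N10)
N16: 14  (via N30)
N17: 23  (via N10)
N11: 24  (via N31)
N7: 25  (via N34)
Shortest route: N31–N10–N34–N7 = 25 hops' cost.

25 hops' cost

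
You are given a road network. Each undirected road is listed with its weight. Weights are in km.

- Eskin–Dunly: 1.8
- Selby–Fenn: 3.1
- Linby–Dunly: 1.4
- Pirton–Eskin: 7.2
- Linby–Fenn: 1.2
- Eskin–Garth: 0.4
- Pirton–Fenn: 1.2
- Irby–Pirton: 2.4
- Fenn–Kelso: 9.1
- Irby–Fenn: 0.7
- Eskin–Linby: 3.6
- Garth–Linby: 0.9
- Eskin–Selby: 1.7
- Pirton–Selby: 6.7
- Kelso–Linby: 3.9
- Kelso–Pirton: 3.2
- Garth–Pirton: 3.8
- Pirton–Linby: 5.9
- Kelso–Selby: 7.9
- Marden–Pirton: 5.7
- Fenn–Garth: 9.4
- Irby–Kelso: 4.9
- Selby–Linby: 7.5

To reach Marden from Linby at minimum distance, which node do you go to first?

Compare a few routes:
Linby → Garth → Pirton → Marden: 0.9+3.8+5.7 = 10.4
Linby → Fenn → Pirton → Marden: 1.2+1.2+5.7 = 8.1
Linby → Fenn → Irby → Pirton → Marden: 1.2+0.7+2.4+5.7 = 10
The minimum is 8.1 km via Linby → Fenn → Pirton → Marden.
So from Linby the first move is to Fenn.

Fenn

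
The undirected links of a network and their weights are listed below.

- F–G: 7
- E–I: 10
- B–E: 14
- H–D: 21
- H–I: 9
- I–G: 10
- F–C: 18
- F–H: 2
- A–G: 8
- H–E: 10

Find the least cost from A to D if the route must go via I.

48

Best A to I: A → G → I costing 18
Shortest I→D: I → H → D = 30
Total via I: 18 + 30 = 48.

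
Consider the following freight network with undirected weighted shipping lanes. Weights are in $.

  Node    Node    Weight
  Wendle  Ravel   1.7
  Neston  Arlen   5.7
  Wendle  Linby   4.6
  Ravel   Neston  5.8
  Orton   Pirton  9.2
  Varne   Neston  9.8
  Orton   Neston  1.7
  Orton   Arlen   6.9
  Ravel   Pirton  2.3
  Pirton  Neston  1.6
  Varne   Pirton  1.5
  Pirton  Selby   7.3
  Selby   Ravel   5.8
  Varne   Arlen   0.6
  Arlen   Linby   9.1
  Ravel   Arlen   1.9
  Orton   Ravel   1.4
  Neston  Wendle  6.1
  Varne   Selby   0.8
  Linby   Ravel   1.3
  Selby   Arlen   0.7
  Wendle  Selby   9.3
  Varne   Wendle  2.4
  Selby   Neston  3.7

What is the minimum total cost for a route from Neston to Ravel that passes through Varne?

$5.6

Shortest Neston→Varne: Neston–Pirton–Varne = 3.1
Best Varne to Ravel: Varne–Arlen–Ravel costing 2.5
Total via Varne: 3.1 + 2.5 = $5.6.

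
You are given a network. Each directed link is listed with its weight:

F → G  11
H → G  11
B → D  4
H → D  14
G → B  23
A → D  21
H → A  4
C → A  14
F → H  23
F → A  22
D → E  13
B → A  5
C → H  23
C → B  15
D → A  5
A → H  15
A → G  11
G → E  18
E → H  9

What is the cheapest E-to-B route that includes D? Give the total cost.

Best E to D: E–H–D costing 23
Shortest D→B: D–A–G–B = 39
Total via D: 23 + 39 = 62.

62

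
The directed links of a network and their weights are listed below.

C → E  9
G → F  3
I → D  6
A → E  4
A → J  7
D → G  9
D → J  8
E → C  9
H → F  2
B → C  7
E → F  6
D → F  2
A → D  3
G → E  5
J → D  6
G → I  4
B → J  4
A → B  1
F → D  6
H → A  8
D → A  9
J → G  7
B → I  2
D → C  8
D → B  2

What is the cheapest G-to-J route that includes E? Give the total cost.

Best G to E: G–E costing 5
Shortest E→J: E–F–D–B–J = 18
Total via E: 5 + 18 = 23.

23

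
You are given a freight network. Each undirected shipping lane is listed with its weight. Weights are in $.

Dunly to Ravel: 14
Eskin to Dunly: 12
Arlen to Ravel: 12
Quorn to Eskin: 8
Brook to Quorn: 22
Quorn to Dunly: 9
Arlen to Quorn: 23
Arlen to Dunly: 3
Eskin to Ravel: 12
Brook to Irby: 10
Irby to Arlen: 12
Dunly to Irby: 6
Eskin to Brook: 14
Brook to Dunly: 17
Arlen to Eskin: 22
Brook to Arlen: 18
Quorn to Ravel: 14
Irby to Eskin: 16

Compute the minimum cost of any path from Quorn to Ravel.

$14

Running Dijkstra from Quorn:
Quorn: 0
Eskin: 8  (via Quorn)
Dunly: 9  (via Quorn)
Arlen: 12  (via Dunly)
Ravel: 14  (via Quorn)
Shortest route: Quorn → Ravel = $14.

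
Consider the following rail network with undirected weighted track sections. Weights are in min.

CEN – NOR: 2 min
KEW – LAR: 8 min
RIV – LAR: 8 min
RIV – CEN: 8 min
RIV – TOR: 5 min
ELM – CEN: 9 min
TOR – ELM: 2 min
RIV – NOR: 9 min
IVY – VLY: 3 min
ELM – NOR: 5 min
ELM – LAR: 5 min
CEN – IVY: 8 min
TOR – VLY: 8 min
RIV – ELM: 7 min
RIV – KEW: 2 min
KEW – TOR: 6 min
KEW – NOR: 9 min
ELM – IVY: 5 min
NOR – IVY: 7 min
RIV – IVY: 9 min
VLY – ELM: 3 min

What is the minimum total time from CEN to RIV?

Enumerating some paths:
CEN - NOR - RIV: 2+9 = 11
CEN - RIV: 8 = 8
The minimum is 8 min via CEN - RIV.

8 min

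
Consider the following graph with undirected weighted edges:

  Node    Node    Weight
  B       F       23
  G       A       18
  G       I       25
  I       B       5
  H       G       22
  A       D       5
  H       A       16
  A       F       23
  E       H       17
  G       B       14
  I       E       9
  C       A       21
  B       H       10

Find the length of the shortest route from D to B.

Shortest distances from D:
D: 0
A: 5  (via D)
H: 21  (via A)
G: 23  (via A)
C: 26  (via A)
F: 28  (via A)
B: 31  (via H)
Shortest route: D → A → H → B = 31.

31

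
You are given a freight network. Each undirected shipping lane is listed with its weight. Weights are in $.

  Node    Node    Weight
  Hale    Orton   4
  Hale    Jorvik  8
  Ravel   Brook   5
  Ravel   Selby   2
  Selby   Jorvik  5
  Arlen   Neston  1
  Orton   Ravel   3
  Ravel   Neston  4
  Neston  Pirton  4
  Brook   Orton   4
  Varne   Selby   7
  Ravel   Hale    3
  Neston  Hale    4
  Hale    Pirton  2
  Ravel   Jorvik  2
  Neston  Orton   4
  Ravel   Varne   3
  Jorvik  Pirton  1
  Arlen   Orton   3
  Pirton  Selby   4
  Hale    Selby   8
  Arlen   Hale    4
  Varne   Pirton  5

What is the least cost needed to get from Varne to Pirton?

Candidate routes:
Varne - Ravel - Selby - Pirton: 3+2+4 = 9
Varne - Pirton: 5 = 5
Varne - Ravel - Hale - Pirton: 3+3+2 = 8
Varne - Ravel - Jorvik - Pirton: 3+2+1 = 6
Cheapest is Varne - Pirton at $5.

$5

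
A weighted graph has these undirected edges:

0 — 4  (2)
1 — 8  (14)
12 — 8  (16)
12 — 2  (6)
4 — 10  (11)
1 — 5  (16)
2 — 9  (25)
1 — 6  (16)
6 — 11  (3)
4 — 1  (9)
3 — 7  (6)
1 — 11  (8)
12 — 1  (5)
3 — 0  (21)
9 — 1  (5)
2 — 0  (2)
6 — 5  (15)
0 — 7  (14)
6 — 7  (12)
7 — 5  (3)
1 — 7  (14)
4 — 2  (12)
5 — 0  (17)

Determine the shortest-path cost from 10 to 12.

21

Running Dijkstra from 10:
10: 0
4: 11  (via 10)
0: 13  (via 4)
2: 15  (via 0)
1: 20  (via 4)
12: 21  (via 2)
Shortest route: 10 → 4 → 0 → 2 → 12 = 21.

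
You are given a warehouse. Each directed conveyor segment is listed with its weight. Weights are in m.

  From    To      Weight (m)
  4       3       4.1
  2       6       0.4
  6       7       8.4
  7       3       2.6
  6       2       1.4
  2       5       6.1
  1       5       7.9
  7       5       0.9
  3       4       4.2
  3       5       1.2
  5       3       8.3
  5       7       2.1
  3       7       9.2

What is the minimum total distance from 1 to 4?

Shortest distances from 1:
1: 0
5: 7.9  (via 1)
7: 10  (via 5)
3: 12.6  (via 7)
4: 16.8  (via 3)
Shortest route: 1–5–7–3–4 = 16.8 m.

16.8 m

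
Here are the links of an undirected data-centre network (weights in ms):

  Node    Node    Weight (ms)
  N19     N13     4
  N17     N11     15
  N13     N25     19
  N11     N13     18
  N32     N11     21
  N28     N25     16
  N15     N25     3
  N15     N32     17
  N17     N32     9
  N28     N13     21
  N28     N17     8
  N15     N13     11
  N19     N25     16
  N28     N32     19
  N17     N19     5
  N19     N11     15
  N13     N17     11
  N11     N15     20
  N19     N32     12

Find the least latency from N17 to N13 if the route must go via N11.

33 ms

Shortest N17→N11: N17 → N11 = 15
Shortest N11→N13: N11 → N13 = 18
Total via N11: 15 + 18 = 33 ms.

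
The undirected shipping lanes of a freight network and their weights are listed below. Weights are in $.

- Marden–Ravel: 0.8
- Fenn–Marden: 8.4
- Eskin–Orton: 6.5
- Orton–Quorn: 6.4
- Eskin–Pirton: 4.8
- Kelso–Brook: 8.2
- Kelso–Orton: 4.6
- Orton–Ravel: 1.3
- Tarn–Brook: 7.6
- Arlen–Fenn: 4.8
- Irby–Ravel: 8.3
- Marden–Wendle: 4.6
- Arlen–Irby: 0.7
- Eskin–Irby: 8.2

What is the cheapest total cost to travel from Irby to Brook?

Enumerating some paths:
Irby → Ravel → Orton → Kelso → Brook: 8.3+1.3+4.6+8.2 = 22.4
Irby → Eskin → Orton → Kelso → Brook: 8.2+6.5+4.6+8.2 = 27.5
The minimum is $22.4 via Irby → Ravel → Orton → Kelso → Brook.

$22.4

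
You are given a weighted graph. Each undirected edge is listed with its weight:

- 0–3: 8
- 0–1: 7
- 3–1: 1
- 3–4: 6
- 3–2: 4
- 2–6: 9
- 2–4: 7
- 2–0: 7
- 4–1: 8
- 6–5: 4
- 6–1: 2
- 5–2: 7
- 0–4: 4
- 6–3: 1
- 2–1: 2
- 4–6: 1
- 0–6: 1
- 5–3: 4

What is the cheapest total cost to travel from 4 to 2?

5

Settle nodes by increasing distance from 4:
4: 0
6: 1  (via 4)
0: 2  (via 6)
3: 2  (via 6)
1: 3  (via 6)
2: 5  (via 1)
Shortest route: 4 → 6 → 1 → 2 = 5.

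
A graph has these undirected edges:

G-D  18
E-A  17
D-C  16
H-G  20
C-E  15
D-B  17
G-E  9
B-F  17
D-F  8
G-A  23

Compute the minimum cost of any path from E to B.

44

Enumerating some paths:
E - C - D - B: 15+16+17 = 48
E - C - D - F - B: 15+16+8+17 = 56
E - G - D - B: 9+18+17 = 44
E - G - D - F - B: 9+18+8+17 = 52
Cheapest is E - G - D - B at 44.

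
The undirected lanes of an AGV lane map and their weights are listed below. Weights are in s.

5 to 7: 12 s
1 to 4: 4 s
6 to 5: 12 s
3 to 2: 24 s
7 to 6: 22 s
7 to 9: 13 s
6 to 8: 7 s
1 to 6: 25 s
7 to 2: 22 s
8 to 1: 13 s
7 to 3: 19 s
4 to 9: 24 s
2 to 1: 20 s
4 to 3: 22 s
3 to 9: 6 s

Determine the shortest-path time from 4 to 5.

36 s

Settle nodes by increasing distance from 4:
4: 0
1: 4  (via 4)
8: 17  (via 1)
3: 22  (via 4)
2: 24  (via 1)
6: 24  (via 8)
9: 24  (via 4)
5: 36  (via 6)
Shortest route: 4–1–8–6–5 = 36 s.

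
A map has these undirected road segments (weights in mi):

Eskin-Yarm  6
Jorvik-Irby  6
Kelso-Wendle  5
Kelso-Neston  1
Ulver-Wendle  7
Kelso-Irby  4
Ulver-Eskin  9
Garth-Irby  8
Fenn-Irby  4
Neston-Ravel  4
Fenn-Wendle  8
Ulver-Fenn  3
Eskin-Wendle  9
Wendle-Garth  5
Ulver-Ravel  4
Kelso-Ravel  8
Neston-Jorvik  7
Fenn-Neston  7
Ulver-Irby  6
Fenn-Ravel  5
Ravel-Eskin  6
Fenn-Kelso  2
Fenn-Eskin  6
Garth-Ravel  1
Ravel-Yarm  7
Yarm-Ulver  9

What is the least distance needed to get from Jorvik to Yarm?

Compare a few routes:
Jorvik–Neston–Ravel–Yarm: 7+4+7 = 18
Jorvik–Neston–Kelso–Fenn–Eskin–Yarm: 7+1+2+6+6 = 22
Jorvik–Irby–Ulver–Yarm: 6+6+9 = 21
Jorvik–Neston–Kelso–Fenn–Ravel–Yarm: 7+1+2+5+7 = 22
The minimum is 18 mi via Jorvik–Neston–Ravel–Yarm.

18 mi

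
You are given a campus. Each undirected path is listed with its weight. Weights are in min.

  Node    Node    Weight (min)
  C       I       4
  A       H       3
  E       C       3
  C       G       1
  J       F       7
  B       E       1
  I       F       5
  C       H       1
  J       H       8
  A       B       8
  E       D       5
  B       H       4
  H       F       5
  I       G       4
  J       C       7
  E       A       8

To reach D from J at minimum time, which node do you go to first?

Compare a few routes:
J–H–C–E–D: 8+1+3+5 = 17
J–C–E–D: 7+3+5 = 15
J–H–B–E–D: 8+4+1+5 = 18
Cheapest is J–C–E–D at 15 min.
So from J the first move is to C.

C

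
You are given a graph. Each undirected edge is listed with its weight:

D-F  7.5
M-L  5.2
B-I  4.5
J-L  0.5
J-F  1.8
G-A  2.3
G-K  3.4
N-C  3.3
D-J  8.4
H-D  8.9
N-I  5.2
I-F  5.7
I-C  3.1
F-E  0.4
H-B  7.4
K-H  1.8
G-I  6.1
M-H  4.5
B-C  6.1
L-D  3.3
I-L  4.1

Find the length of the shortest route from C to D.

10.5

Shortest distances from C:
C: 0
I: 3.1  (via C)
N: 3.3  (via C)
B: 6.1  (via C)
L: 7.2  (via I)
J: 7.7  (via L)
F: 8.8  (via I)
E: 9.2  (via F)
G: 9.2  (via I)
D: 10.5  (via L)
Shortest route: C–I–L–D = 10.5.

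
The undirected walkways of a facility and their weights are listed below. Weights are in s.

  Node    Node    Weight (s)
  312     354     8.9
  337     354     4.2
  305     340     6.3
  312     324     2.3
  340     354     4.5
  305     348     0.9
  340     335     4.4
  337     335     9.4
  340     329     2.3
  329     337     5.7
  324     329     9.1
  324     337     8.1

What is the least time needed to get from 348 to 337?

15.2 s

Enumerating some paths:
348 → 305 → 340 → 329 → 324 → 337: 0.9+6.3+2.3+9.1+8.1 = 26.7
348 → 305 → 340 → 329 → 337: 0.9+6.3+2.3+5.7 = 15.2
348 → 305 → 340 → 335 → 337: 0.9+6.3+4.4+9.4 = 21
348 → 305 → 340 → 354 → 337: 0.9+6.3+4.5+4.2 = 15.9
The minimum is 15.2 s via 348 → 305 → 340 → 329 → 337.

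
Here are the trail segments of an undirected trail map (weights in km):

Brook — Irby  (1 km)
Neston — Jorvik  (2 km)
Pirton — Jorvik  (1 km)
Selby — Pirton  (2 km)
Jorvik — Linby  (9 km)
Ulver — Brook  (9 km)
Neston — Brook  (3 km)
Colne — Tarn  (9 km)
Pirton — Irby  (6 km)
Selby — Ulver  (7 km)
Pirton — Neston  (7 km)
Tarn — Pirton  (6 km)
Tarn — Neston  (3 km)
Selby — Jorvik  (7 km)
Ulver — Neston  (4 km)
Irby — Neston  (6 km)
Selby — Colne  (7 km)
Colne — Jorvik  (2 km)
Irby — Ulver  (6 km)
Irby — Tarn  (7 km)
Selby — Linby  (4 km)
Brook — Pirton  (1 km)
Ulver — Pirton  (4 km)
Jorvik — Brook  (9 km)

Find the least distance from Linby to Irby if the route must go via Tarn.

Best Linby to Tarn: Linby → Selby → Pirton → Tarn costing 12
Best Tarn to Irby: Tarn → Irby costing 7
Total via Tarn: 12 + 7 = 19 km.

19 km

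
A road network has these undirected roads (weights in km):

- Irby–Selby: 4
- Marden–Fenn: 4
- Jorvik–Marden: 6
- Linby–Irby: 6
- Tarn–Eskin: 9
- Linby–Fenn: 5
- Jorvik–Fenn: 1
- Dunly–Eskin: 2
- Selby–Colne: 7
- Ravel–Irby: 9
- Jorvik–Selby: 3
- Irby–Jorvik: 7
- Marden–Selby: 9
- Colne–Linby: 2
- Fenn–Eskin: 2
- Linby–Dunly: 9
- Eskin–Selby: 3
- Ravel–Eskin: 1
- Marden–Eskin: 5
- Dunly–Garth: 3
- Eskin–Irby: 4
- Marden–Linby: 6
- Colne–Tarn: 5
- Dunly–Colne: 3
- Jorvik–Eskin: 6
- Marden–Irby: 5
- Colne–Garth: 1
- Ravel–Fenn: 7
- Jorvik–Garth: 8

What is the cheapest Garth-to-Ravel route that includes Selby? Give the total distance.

Shortest Garth→Selby: Garth → Colne → Selby = 8
Shortest Selby→Ravel: Selby → Eskin → Ravel = 4
Total via Selby: 8 + 4 = 12 km.

12 km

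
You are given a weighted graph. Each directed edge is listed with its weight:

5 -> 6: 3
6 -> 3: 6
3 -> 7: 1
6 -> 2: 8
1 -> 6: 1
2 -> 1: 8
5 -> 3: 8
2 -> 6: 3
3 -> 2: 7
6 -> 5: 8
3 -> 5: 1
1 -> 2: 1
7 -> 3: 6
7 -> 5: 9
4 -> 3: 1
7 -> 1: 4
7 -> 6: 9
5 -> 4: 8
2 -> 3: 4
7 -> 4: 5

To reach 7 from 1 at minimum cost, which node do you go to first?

Compare a few routes:
1–2–3–7: 1+4+1 = 6
1–6–3–7: 1+6+1 = 8
Cheapest is 1–2–3–7 at 6.
So from 1 the first move is to 2.

2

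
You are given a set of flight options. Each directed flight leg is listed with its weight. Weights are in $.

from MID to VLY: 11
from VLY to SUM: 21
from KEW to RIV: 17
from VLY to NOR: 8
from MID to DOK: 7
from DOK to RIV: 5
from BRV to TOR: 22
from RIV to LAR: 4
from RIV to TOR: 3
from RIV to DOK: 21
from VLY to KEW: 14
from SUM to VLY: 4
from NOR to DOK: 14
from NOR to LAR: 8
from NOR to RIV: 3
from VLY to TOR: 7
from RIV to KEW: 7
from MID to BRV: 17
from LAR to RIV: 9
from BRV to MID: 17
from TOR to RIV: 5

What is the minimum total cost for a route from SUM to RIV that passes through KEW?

$35

Shortest SUM→KEW: SUM–VLY–KEW = 18
Best KEW to RIV: KEW–RIV costing 17
Total via KEW: 18 + 17 = $35.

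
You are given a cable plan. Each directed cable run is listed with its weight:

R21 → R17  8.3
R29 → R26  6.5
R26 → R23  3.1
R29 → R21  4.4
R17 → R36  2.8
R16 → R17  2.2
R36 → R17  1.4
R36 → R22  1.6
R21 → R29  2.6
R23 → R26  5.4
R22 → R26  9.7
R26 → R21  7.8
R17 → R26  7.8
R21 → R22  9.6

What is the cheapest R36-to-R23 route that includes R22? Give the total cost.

Best R36 to R22: R36 → R22 costing 1.6
Shortest R22→R23: R22 → R26 → R23 = 12.8
Total via R22: 1.6 + 12.8 = 14.4.

14.4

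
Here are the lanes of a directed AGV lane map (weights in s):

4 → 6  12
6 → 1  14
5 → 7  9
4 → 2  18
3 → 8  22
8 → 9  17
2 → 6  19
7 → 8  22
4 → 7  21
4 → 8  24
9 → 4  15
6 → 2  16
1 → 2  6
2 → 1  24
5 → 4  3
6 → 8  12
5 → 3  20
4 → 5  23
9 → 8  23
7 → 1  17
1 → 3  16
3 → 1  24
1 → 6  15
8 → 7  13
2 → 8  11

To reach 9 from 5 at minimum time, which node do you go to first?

4

Compare a few routes:
5–4–2–8–9: 3+18+11+17 = 49
5–3–8–9: 20+22+17 = 59
5–7–8–9: 9+22+17 = 48
5–4–8–9: 3+24+17 = 44
The minimum is 44 s via 5–4–8–9.
So from 5 the first move is to 4.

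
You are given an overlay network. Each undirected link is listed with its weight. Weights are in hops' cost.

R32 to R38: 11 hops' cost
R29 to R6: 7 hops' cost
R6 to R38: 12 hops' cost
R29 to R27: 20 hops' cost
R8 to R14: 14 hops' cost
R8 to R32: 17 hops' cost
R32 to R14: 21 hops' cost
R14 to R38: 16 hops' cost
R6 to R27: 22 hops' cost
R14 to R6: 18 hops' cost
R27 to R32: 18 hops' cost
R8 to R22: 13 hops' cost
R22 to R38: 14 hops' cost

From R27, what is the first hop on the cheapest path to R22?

R32

Enumerating some paths:
R27 - R6 - R38 - R22: 22+12+14 = 48
R27 - R32 - R8 - R22: 18+17+13 = 48
R27 - R32 - R38 - R22: 18+11+14 = 43
The minimum is 43 hops' cost via R27 - R32 - R38 - R22.
So from R27 the first move is to R32.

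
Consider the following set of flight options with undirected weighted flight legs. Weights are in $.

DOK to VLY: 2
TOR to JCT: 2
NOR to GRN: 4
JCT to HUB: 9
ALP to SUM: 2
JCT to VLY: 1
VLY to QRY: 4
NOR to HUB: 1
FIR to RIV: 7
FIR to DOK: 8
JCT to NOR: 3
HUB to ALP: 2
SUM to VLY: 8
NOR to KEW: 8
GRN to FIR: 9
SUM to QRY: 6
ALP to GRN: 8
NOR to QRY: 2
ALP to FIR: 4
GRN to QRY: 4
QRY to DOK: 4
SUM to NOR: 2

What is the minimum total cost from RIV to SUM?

$13

Candidate routes:
RIV → FIR → ALP → HUB → NOR → QRY → SUM: 7+4+2+1+2+6 = 22
RIV → FIR → ALP → SUM: 7+4+2 = 13
RIV → FIR → ALP → HUB → NOR → SUM: 7+4+2+1+2 = 16
Cheapest is RIV → FIR → ALP → SUM at $13.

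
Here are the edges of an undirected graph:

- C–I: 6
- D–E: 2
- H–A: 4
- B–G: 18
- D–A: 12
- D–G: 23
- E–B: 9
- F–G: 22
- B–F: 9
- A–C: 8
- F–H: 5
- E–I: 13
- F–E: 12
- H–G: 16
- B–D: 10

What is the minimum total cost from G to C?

28

Running Dijkstra from G:
G: 0
H: 16  (via G)
B: 18  (via G)
A: 20  (via H)
F: 21  (via H)
D: 23  (via G)
E: 25  (via D)
C: 28  (via A)
Shortest route: G → H → A → C = 28.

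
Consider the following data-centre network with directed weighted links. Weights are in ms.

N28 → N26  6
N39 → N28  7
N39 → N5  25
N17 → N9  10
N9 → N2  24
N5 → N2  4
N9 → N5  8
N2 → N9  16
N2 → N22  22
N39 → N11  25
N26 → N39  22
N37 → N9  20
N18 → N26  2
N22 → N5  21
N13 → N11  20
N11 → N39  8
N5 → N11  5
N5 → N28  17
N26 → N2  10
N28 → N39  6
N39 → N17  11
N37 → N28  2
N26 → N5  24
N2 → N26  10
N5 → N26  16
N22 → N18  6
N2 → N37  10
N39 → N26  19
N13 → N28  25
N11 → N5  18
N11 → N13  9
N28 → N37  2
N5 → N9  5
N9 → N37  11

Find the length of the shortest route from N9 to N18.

40 ms

Candidate routes:
N9–N5–N2–N22–N18: 8+4+22+6 = 40
N9–N37–N28–N26–N2–N22–N18: 11+2+6+10+22+6 = 57
N9–N2–N22–N18: 24+22+6 = 52
Cheapest is N9–N5–N2–N22–N18 at 40 ms.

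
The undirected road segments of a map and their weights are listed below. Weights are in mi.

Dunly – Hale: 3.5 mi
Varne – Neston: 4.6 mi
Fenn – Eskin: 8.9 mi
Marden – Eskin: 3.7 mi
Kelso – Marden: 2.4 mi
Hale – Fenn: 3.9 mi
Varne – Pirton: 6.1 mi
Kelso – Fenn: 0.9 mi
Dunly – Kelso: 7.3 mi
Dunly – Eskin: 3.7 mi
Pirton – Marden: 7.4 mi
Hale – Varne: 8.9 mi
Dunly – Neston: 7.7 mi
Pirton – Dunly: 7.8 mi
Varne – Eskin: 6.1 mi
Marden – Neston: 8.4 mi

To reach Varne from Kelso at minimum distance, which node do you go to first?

Candidate routes:
Kelso - Fenn - Hale - Varne: 0.9+3.9+8.9 = 13.7
Kelso - Marden - Neston - Varne: 2.4+8.4+4.6 = 15.4
Kelso - Marden - Eskin - Varne: 2.4+3.7+6.1 = 12.2
The minimum is 12.2 mi via Kelso - Marden - Eskin - Varne.
So from Kelso the first move is to Marden.

Marden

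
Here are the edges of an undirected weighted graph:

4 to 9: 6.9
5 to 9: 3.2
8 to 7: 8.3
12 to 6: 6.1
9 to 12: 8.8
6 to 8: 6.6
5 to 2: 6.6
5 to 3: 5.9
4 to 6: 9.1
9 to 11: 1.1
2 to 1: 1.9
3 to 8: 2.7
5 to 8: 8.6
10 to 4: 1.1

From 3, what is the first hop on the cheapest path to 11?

5

Compare a few routes:
3 → 8 → 5 → 9 → 11: 2.7+8.6+3.2+1.1 = 15.6
3 → 5 → 9 → 11: 5.9+3.2+1.1 = 10.2
3 → 8 → 6 → 12 → 9 → 11: 2.7+6.6+6.1+8.8+1.1 = 25.3
The minimum is 10.2 via 3 → 5 → 9 → 11.
So from 3 the first move is to 5.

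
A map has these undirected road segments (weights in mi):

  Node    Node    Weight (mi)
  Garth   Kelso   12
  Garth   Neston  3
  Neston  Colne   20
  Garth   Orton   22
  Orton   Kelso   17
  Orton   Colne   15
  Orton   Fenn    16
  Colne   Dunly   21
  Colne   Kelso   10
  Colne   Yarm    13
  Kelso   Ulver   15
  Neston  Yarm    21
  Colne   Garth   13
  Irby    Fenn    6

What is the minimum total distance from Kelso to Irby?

Running Dijkstra from Kelso:
Kelso: 0
Colne: 10  (via Kelso)
Garth: 12  (via Kelso)
Neston: 15  (via Garth)
Ulver: 15  (via Kelso)
Orton: 17  (via Kelso)
Yarm: 23  (via Colne)
Dunly: 31  (via Colne)
Fenn: 33  (via Orton)
Irby: 39  (via Fenn)
Shortest route: Kelso → Orton → Fenn → Irby = 39 mi.

39 mi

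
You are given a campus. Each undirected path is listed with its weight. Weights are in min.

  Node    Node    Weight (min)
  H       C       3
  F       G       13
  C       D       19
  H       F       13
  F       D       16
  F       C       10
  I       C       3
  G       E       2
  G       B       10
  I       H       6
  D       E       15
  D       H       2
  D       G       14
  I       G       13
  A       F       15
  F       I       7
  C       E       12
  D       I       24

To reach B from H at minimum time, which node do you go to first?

Compare a few routes:
H - C - I - G - B: 3+3+13+10 = 29
H - C - E - G - B: 3+12+2+10 = 27
H - D - G - B: 2+14+10 = 26
Cheapest is H - D - G - B at 26 min.
So from H the first move is to D.

D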